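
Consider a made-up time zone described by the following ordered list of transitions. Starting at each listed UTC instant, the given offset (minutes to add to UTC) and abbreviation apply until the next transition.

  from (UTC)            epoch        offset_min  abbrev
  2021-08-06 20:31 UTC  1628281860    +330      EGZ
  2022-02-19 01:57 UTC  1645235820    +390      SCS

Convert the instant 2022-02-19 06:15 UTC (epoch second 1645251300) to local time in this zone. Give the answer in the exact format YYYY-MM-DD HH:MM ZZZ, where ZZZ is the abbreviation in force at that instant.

Query: 2022-02-19 06:15 UTC
Rule 2/2 (SCS, +06:30): 2022-02-19 01:57 UTC ≤ query < +∞
6·60 + 15 + 390 = 765 min
765 = 0·1440 + 765; 765 = 12·60 + 45 → 12:45, same day
→ 2022-02-19 12:45 SCS

2022-02-19 12:45 SCS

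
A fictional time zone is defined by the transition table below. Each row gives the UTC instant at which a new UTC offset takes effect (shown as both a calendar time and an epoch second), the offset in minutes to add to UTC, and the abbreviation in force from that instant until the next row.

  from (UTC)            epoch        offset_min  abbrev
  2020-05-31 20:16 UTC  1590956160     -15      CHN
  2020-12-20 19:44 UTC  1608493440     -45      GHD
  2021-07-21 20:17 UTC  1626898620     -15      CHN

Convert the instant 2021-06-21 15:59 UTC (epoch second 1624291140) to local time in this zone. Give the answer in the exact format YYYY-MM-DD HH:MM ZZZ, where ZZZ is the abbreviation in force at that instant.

Query: 2021-06-21 15:59 UTC
Rule 2/3 (GHD, -00:45): 2020-12-20 19:44 UTC ≤ query < 2021-07-21 20:17 UTC
15·60 + 59 - 45 = 914 min
914 = 0·1440 + 914; 914 = 15·60 + 14 → 15:14, same day
→ 2021-06-21 15:14 GHD

2021-06-21 15:14 GHD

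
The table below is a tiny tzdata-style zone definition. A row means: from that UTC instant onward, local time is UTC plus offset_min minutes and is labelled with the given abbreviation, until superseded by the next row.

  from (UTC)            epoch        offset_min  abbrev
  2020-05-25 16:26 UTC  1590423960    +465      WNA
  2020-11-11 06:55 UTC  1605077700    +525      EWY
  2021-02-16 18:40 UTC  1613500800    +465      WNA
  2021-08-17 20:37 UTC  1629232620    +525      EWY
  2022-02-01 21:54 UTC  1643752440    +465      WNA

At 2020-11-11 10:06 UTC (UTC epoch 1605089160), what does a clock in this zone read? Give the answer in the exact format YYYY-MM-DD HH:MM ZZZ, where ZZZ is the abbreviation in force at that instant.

Query: 2020-11-11 10:06 UTC
Rule 2/5 (EWY, +08:45): 2020-11-11 06:55 UTC ≤ query < 2021-02-16 18:40 UTC
10·60 + 6 + 525 = 1131 min
1131 = 0·1440 + 1131; 1131 = 18·60 + 51 → 18:51, same day
→ 2020-11-11 18:51 EWY

2020-11-11 18:51 EWY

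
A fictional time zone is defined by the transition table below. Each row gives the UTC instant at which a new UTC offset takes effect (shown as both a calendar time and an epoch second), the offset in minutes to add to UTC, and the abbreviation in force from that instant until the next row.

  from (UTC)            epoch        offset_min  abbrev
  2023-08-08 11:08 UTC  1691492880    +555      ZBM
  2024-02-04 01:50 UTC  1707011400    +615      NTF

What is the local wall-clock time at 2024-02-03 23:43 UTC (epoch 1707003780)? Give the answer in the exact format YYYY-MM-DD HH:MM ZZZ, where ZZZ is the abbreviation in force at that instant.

2024-02-04 08:58 ZBM

Query: 2024-02-03 23:43 UTC
Rule 1/2 (ZBM, +09:15): 2023-08-08 11:08 UTC ≤ query < 2024-02-04 01:50 UTC
23·60 + 43 + 555 = 1978 min
1978 = 1·1440 + 538; 538 = 8·60 + 58 → 08:58, 2024-02-03 + 1 day = 2024-02-04
→ 2024-02-04 08:58 ZBM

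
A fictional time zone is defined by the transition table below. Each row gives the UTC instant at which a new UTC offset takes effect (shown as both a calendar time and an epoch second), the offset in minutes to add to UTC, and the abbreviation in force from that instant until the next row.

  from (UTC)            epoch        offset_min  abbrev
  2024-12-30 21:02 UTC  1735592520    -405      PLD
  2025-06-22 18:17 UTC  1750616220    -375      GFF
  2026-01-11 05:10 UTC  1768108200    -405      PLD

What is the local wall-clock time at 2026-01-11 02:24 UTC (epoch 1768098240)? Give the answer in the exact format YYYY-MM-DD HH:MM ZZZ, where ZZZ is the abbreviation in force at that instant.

Query: 2026-01-11 02:24 UTC
Rule 2/3 (GFF, -06:15): 2025-06-22 18:17 UTC ≤ query < 2026-01-11 05:10 UTC
2·60 + 24 - 375 = -231 min
-231 = -1·1440 + 1209; 1209 = 20·60 + 9 → 20:09, 2026-01-11 - 1 day = 2026-01-10
→ 2026-01-10 20:09 GFF

2026-01-10 20:09 GFF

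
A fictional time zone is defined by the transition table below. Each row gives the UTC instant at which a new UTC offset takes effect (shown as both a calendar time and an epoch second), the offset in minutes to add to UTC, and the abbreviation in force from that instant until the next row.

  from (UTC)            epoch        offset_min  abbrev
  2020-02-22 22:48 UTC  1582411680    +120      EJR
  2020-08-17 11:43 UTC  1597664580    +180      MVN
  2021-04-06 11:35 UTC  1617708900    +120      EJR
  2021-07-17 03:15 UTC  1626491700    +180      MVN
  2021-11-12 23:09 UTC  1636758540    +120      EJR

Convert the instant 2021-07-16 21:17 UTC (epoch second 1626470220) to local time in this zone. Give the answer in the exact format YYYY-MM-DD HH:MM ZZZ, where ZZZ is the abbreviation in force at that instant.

Query: 2021-07-16 21:17 UTC
Rule 3/5 (EJR, +02:00): 2021-04-06 11:35 UTC ≤ query < 2021-07-17 03:15 UTC
21·60 + 17 + 120 = 1397 min
1397 = 0·1440 + 1397; 1397 = 23·60 + 17 → 23:17, same day
→ 2021-07-16 23:17 EJR

2021-07-16 23:17 EJR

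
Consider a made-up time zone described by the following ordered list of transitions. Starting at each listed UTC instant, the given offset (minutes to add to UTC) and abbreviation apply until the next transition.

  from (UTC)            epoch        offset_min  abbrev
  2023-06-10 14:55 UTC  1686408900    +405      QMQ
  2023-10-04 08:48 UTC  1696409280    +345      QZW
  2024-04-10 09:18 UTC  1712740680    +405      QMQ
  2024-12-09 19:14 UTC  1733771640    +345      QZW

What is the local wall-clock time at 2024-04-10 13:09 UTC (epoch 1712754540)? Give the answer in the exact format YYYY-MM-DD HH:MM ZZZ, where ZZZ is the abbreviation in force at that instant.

Query: 2024-04-10 13:09 UTC
Rule 3/4 (QMQ, +06:45): 2024-04-10 09:18 UTC ≤ query < 2024-12-09 19:14 UTC
13·60 + 9 + 405 = 1194 min
1194 = 0·1440 + 1194; 1194 = 19·60 + 54 → 19:54, same day
→ 2024-04-10 19:54 QMQ

2024-04-10 19:54 QMQ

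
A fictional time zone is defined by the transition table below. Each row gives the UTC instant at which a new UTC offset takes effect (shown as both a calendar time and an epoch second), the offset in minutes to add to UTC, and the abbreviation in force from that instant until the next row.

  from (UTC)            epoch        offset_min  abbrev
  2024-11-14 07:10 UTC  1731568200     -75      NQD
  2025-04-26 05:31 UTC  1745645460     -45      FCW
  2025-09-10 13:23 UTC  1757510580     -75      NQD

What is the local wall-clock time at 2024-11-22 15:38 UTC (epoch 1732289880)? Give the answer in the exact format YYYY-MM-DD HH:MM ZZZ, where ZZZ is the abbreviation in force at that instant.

Query: 2024-11-22 15:38 UTC
Rule 1/3 (NQD, -01:15): 2024-11-14 07:10 UTC ≤ query < 2025-04-26 05:31 UTC
15·60 + 38 - 75 = 863 min
863 = 0·1440 + 863; 863 = 14·60 + 23 → 14:23, same day
→ 2024-11-22 14:23 NQD

2024-11-22 14:23 NQD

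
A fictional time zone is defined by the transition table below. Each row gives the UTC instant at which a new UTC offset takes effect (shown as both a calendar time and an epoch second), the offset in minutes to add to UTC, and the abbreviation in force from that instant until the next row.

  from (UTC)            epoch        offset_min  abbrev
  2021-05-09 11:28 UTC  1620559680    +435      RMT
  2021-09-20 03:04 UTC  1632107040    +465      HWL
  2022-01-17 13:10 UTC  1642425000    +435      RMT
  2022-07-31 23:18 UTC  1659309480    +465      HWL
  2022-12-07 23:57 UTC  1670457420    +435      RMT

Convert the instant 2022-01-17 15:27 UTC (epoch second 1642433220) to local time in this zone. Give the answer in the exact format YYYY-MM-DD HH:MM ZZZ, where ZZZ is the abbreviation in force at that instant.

2022-01-17 22:42 RMT

Query: 2022-01-17 15:27 UTC
Rule 3/5 (RMT, +07:15): 2022-01-17 13:10 UTC ≤ query < 2022-07-31 23:18 UTC
15·60 + 27 + 435 = 1362 min
1362 = 0·1440 + 1362; 1362 = 22·60 + 42 → 22:42, same day
→ 2022-01-17 22:42 RMT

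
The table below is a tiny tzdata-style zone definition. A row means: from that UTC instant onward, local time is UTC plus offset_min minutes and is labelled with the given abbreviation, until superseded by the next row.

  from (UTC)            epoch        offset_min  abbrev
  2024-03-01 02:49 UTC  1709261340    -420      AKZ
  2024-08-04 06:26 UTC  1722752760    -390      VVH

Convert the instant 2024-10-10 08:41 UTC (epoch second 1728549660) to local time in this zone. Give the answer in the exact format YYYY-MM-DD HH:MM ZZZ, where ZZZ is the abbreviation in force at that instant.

2024-10-10 02:11 VVH

Query: 2024-10-10 08:41 UTC
Rule 2/2 (VVH, -06:30): 2024-08-04 06:26 UTC ≤ query < +∞
8·60 + 41 - 390 = 131 min
131 = 0·1440 + 131; 131 = 2·60 + 11 → 02:11, same day
→ 2024-10-10 02:11 VVH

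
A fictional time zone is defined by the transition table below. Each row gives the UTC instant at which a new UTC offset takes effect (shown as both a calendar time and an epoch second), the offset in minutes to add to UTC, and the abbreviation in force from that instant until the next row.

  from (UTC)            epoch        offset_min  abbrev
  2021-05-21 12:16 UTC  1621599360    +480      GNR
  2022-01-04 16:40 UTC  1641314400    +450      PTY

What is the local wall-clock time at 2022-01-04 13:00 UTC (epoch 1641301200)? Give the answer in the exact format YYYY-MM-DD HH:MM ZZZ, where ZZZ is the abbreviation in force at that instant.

2022-01-04 21:00 GNR

Query: 2022-01-04 13:00 UTC
Rule 1/2 (GNR, +08:00): 2021-05-21 12:16 UTC ≤ query < 2022-01-04 16:40 UTC
13·60 + 0 + 480 = 1260 min
1260 = 0·1440 + 1260; 1260 = 21·60 + 0 → 21:00, same day
→ 2022-01-04 21:00 GNR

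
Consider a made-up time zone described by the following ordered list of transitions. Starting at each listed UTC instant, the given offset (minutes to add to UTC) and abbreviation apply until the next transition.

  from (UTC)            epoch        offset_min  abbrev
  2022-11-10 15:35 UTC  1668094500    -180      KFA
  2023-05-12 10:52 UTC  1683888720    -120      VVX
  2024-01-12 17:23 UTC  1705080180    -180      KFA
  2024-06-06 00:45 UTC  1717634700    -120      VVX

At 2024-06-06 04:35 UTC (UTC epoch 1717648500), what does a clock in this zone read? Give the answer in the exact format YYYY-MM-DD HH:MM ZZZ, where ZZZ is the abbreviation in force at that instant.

2024-06-06 02:35 VVX

Query: 2024-06-06 04:35 UTC
Rule 4/4 (VVX, -02:00): 2024-06-06 00:45 UTC ≤ query < +∞
4·60 + 35 - 120 = 155 min
155 = 0·1440 + 155; 155 = 2·60 + 35 → 02:35, same day
→ 2024-06-06 02:35 VVX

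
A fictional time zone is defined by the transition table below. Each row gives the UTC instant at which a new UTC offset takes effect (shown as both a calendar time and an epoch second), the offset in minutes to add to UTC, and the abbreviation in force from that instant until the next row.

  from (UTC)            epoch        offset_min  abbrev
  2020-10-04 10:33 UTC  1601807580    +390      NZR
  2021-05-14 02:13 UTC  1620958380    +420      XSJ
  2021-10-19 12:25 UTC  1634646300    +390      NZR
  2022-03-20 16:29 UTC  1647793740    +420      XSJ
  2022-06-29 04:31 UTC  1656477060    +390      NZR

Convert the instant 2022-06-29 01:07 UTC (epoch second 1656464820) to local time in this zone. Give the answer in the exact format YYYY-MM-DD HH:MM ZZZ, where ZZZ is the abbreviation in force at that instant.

2022-06-29 08:07 XSJ

Query: 2022-06-29 01:07 UTC
Rule 4/5 (XSJ, +07:00): 2022-03-20 16:29 UTC ≤ query < 2022-06-29 04:31 UTC
1·60 + 7 + 420 = 487 min
487 = 0·1440 + 487; 487 = 8·60 + 7 → 08:07, same day
→ 2022-06-29 08:07 XSJ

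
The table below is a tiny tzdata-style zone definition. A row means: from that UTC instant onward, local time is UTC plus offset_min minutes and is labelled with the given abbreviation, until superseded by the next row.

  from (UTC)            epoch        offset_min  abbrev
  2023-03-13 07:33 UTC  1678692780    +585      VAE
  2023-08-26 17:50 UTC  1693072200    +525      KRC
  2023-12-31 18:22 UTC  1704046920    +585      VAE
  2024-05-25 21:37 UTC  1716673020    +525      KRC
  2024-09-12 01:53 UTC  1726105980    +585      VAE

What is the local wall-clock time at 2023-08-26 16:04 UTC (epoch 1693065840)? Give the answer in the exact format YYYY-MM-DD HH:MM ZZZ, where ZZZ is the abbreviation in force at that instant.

Query: 2023-08-26 16:04 UTC
Rule 1/5 (VAE, +09:45): 2023-03-13 07:33 UTC ≤ query < 2023-08-26 17:50 UTC
16·60 + 4 + 585 = 1549 min
1549 = 1·1440 + 109; 109 = 1·60 + 49 → 01:49, 2023-08-26 + 1 day = 2023-08-27
→ 2023-08-27 01:49 VAE

2023-08-27 01:49 VAE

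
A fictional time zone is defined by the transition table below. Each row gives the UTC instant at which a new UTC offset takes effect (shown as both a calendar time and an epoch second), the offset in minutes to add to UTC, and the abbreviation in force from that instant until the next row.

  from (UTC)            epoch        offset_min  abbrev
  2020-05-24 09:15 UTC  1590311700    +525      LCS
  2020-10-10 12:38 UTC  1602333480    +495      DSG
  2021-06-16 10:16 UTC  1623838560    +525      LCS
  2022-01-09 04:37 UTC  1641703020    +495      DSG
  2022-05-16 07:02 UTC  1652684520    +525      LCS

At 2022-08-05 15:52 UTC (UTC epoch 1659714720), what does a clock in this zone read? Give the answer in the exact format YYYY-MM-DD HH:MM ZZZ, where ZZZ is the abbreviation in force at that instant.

Query: 2022-08-05 15:52 UTC
Rule 5/5 (LCS, +08:45): 2022-05-16 07:02 UTC ≤ query < +∞
15·60 + 52 + 525 = 1477 min
1477 = 1·1440 + 37; 37 = 0·60 + 37 → 00:37, 2022-08-05 + 1 day = 2022-08-06
→ 2022-08-06 00:37 LCS

2022-08-06 00:37 LCS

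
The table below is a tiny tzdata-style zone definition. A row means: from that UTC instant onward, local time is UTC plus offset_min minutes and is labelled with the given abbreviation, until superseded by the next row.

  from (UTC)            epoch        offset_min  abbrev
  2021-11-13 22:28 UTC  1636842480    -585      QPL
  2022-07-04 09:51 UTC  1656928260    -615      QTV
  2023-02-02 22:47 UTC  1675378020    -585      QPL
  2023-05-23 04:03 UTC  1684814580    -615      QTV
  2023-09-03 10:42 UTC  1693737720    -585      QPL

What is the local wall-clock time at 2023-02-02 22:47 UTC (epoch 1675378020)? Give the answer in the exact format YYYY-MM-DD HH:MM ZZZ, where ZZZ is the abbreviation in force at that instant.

Query: 2023-02-02 22:47 UTC
Rule 3/5 (QPL, -09:45): 2023-02-02 22:47 UTC ≤ query < 2023-05-23 04:03 UTC
22·60 + 47 - 585 = 782 min
782 = 0·1440 + 782; 782 = 13·60 + 2 → 13:02, same day
→ 2023-02-02 13:02 QPL

2023-02-02 13:02 QPL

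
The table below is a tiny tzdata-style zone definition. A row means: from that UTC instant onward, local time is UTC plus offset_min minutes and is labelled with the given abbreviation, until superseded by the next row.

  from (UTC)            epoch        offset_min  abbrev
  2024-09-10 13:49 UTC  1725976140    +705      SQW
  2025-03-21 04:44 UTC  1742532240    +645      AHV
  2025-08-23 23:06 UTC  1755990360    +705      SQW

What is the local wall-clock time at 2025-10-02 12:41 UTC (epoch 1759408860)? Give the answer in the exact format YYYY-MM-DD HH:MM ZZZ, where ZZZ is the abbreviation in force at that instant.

2025-10-03 00:26 SQW

Query: 2025-10-02 12:41 UTC
Rule 3/3 (SQW, +11:45): 2025-08-23 23:06 UTC ≤ query < +∞
12·60 + 41 + 705 = 1466 min
1466 = 1·1440 + 26; 26 = 0·60 + 26 → 00:26, 2025-10-02 + 1 day = 2025-10-03
→ 2025-10-03 00:26 SQW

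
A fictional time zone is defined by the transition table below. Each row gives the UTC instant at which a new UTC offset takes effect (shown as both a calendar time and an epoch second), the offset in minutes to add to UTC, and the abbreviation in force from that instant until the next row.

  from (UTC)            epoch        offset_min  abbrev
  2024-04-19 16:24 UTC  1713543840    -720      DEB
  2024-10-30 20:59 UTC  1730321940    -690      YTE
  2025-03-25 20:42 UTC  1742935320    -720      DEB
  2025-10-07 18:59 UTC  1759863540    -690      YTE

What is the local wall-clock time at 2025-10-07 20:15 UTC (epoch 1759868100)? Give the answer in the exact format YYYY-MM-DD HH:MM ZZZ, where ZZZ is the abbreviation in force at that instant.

Query: 2025-10-07 20:15 UTC
Rule 4/4 (YTE, -11:30): 2025-10-07 18:59 UTC ≤ query < +∞
20·60 + 15 - 690 = 525 min
525 = 0·1440 + 525; 525 = 8·60 + 45 → 08:45, same day
→ 2025-10-07 08:45 YTE

2025-10-07 08:45 YTE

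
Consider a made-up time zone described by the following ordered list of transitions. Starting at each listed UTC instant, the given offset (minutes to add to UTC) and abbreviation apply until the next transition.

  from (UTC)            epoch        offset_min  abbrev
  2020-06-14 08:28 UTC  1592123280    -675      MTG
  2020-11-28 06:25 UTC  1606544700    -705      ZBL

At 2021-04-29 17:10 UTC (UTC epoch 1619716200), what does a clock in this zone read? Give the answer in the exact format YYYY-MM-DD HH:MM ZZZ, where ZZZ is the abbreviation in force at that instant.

2021-04-29 05:25 ZBL

Query: 2021-04-29 17:10 UTC
Rule 2/2 (ZBL, -11:45): 2020-11-28 06:25 UTC ≤ query < +∞
17·60 + 10 - 705 = 325 min
325 = 0·1440 + 325; 325 = 5·60 + 25 → 05:25, same day
→ 2021-04-29 05:25 ZBL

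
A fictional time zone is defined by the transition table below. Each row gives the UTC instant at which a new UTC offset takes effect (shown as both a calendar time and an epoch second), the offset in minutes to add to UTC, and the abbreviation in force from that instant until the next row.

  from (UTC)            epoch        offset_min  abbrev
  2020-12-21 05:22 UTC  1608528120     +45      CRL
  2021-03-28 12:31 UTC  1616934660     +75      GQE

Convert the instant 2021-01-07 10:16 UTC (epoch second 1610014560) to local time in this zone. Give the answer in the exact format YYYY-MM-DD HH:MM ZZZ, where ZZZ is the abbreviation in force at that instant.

Query: 2021-01-07 10:16 UTC
Rule 1/2 (CRL, +00:45): 2020-12-21 05:22 UTC ≤ query < 2021-03-28 12:31 UTC
10·60 + 16 + 45 = 661 min
661 = 0·1440 + 661; 661 = 11·60 + 1 → 11:01, same day
→ 2021-01-07 11:01 CRL

2021-01-07 11:01 CRL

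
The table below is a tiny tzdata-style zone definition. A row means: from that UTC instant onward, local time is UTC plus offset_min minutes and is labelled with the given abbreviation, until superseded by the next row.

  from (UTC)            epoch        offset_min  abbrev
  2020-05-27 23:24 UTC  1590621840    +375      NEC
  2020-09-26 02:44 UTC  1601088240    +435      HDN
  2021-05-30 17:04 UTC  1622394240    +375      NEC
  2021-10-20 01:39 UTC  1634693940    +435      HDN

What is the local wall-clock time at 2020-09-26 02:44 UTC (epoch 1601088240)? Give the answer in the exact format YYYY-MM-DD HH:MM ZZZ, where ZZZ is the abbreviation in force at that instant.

Query: 2020-09-26 02:44 UTC
Rule 2/4 (HDN, +07:15): 2020-09-26 02:44 UTC ≤ query < 2021-05-30 17:04 UTC
2·60 + 44 + 435 = 599 min
599 = 0·1440 + 599; 599 = 9·60 + 59 → 09:59, same day
→ 2020-09-26 09:59 HDN

2020-09-26 09:59 HDN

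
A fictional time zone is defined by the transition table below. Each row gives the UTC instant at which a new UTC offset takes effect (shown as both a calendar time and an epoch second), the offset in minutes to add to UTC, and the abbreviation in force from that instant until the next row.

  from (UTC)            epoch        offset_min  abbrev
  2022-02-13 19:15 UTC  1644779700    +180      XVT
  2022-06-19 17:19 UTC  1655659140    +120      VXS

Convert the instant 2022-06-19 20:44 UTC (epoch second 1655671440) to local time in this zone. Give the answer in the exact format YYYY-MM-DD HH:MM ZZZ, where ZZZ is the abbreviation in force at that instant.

Query: 2022-06-19 20:44 UTC
Rule 2/2 (VXS, +02:00): 2022-06-19 17:19 UTC ≤ query < +∞
20·60 + 44 + 120 = 1364 min
1364 = 0·1440 + 1364; 1364 = 22·60 + 44 → 22:44, same day
→ 2022-06-19 22:44 VXS

2022-06-19 22:44 VXS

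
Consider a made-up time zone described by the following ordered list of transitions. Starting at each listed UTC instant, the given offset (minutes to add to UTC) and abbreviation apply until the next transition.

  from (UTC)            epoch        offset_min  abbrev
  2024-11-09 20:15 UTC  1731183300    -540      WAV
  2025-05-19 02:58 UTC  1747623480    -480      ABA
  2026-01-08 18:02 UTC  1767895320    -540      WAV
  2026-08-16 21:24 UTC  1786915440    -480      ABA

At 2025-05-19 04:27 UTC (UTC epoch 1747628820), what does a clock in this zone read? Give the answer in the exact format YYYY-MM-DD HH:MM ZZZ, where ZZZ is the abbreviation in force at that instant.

Query: 2025-05-19 04:27 UTC
Rule 2/4 (ABA, -08:00): 2025-05-19 02:58 UTC ≤ query < 2026-01-08 18:02 UTC
4·60 + 27 - 480 = -213 min
-213 = -1·1440 + 1227; 1227 = 20·60 + 27 → 20:27, 2025-05-19 - 1 day = 2025-05-18
→ 2025-05-18 20:27 ABA

2025-05-18 20:27 ABA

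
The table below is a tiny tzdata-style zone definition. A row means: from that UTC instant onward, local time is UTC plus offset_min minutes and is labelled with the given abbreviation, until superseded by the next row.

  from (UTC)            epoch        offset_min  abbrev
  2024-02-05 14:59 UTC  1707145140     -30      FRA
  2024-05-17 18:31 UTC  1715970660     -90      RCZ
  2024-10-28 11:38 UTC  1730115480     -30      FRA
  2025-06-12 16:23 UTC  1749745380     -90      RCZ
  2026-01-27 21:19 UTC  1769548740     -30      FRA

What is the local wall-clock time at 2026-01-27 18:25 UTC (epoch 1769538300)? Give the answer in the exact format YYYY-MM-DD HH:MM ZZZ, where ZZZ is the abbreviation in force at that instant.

2026-01-27 16:55 RCZ

Query: 2026-01-27 18:25 UTC
Rule 4/5 (RCZ, -01:30): 2025-06-12 16:23 UTC ≤ query < 2026-01-27 21:19 UTC
18·60 + 25 - 90 = 1015 min
1015 = 0·1440 + 1015; 1015 = 16·60 + 55 → 16:55, same day
→ 2026-01-27 16:55 RCZ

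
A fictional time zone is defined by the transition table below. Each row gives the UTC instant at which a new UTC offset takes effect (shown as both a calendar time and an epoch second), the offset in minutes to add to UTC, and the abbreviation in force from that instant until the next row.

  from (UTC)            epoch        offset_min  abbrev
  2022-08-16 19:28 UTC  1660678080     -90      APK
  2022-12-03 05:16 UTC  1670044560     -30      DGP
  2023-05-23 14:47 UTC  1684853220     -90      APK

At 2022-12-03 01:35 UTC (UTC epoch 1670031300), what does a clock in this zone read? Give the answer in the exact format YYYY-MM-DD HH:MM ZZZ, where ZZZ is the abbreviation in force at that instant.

2022-12-03 00:05 APK

Query: 2022-12-03 01:35 UTC
Rule 1/3 (APK, -01:30): 2022-08-16 19:28 UTC ≤ query < 2022-12-03 05:16 UTC
1·60 + 35 - 90 = 5 min
5 = 0·1440 + 5; 5 = 0·60 + 5 → 00:05, same day
→ 2022-12-03 00:05 APK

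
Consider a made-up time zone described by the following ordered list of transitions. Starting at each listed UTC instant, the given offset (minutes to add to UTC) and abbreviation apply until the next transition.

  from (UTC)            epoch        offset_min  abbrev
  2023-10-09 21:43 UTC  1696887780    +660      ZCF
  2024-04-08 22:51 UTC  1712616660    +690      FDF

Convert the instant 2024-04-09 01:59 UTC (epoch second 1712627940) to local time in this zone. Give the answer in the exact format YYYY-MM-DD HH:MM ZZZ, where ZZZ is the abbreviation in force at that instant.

2024-04-09 13:29 FDF

Query: 2024-04-09 01:59 UTC
Rule 2/2 (FDF, +11:30): 2024-04-08 22:51 UTC ≤ query < +∞
1·60 + 59 + 690 = 809 min
809 = 0·1440 + 809; 809 = 13·60 + 29 → 13:29, same day
→ 2024-04-09 13:29 FDF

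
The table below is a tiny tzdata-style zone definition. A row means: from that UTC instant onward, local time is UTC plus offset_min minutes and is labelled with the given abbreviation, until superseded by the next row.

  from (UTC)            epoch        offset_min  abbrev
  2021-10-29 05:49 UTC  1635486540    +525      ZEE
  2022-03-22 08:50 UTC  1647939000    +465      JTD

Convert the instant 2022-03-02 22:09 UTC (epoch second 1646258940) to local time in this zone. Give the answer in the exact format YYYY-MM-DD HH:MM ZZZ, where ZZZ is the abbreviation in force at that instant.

2022-03-03 06:54 ZEE

Query: 2022-03-02 22:09 UTC
Rule 1/2 (ZEE, +08:45): 2021-10-29 05:49 UTC ≤ query < 2022-03-22 08:50 UTC
22·60 + 9 + 525 = 1854 min
1854 = 1·1440 + 414; 414 = 6·60 + 54 → 06:54, 2022-03-02 + 1 day = 2022-03-03
→ 2022-03-03 06:54 ZEE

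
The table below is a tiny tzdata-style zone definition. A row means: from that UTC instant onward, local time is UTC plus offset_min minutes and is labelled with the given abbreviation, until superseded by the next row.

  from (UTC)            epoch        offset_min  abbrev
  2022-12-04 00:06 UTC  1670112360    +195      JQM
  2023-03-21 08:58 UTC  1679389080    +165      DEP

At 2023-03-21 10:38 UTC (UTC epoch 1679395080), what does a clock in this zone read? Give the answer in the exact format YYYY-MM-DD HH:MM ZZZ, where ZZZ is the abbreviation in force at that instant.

Query: 2023-03-21 10:38 UTC
Rule 2/2 (DEP, +02:45): 2023-03-21 08:58 UTC ≤ query < +∞
10·60 + 38 + 165 = 803 min
803 = 0·1440 + 803; 803 = 13·60 + 23 → 13:23, same day
→ 2023-03-21 13:23 DEP

2023-03-21 13:23 DEP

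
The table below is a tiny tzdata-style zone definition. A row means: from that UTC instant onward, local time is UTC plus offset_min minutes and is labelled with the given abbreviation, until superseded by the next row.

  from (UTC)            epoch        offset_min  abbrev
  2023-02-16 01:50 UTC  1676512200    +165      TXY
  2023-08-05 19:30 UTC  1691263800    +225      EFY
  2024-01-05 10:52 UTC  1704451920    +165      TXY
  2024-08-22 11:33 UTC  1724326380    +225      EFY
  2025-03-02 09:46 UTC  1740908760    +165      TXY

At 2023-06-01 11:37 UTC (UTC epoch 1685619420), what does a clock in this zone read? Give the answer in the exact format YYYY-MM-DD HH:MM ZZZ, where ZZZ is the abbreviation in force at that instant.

2023-06-01 14:22 TXY

Query: 2023-06-01 11:37 UTC
Rule 1/5 (TXY, +02:45): 2023-02-16 01:50 UTC ≤ query < 2023-08-05 19:30 UTC
11·60 + 37 + 165 = 862 min
862 = 0·1440 + 862; 862 = 14·60 + 22 → 14:22, same day
→ 2023-06-01 14:22 TXY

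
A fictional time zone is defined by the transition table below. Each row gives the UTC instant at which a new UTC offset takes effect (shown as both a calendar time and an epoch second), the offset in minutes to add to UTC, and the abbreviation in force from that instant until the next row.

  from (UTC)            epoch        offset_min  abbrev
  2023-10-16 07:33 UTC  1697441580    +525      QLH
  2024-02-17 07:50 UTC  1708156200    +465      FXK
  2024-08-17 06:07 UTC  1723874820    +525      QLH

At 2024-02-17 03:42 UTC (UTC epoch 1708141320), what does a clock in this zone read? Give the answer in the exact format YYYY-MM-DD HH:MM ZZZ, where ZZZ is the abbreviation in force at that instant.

2024-02-17 12:27 QLH

Query: 2024-02-17 03:42 UTC
Rule 1/3 (QLH, +08:45): 2023-10-16 07:33 UTC ≤ query < 2024-02-17 07:50 UTC
3·60 + 42 + 525 = 747 min
747 = 0·1440 + 747; 747 = 12·60 + 27 → 12:27, same day
→ 2024-02-17 12:27 QLH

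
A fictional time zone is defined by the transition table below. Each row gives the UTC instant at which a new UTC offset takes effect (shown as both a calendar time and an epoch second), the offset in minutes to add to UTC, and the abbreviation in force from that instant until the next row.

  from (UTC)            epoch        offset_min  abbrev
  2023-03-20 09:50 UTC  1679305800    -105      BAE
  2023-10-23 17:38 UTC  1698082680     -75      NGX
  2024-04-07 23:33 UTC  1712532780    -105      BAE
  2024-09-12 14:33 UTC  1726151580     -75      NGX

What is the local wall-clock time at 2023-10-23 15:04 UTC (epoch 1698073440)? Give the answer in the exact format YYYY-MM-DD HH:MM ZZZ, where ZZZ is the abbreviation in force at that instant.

2023-10-23 13:19 BAE

Query: 2023-10-23 15:04 UTC
Rule 1/4 (BAE, -01:45): 2023-03-20 09:50 UTC ≤ query < 2023-10-23 17:38 UTC
15·60 + 4 - 105 = 799 min
799 = 0·1440 + 799; 799 = 13·60 + 19 → 13:19, same day
→ 2023-10-23 13:19 BAE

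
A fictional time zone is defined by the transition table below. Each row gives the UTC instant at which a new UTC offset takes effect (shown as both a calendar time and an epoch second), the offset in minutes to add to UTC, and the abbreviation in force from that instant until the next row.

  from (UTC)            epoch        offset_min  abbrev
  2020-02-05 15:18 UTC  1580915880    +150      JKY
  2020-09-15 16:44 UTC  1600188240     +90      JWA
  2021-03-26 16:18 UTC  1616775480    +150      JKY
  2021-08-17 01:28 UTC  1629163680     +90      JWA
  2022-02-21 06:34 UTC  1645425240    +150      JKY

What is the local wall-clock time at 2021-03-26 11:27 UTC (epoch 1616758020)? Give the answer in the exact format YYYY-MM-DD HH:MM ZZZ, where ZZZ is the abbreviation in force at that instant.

Query: 2021-03-26 11:27 UTC
Rule 2/5 (JWA, +01:30): 2020-09-15 16:44 UTC ≤ query < 2021-03-26 16:18 UTC
11·60 + 27 + 90 = 777 min
777 = 0·1440 + 777; 777 = 12·60 + 57 → 12:57, same day
→ 2021-03-26 12:57 JWA

2021-03-26 12:57 JWA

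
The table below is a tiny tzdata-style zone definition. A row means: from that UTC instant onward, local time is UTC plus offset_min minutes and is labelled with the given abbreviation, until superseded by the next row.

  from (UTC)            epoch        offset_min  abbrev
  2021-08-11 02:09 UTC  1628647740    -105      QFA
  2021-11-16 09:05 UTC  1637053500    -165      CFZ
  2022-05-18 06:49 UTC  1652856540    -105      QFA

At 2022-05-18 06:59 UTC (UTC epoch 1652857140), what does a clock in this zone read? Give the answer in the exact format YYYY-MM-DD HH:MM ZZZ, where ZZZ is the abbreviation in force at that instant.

2022-05-18 05:14 QFA

Query: 2022-05-18 06:59 UTC
Rule 3/3 (QFA, -01:45): 2022-05-18 06:49 UTC ≤ query < +∞
6·60 + 59 - 105 = 314 min
314 = 0·1440 + 314; 314 = 5·60 + 14 → 05:14, same day
→ 2022-05-18 05:14 QFA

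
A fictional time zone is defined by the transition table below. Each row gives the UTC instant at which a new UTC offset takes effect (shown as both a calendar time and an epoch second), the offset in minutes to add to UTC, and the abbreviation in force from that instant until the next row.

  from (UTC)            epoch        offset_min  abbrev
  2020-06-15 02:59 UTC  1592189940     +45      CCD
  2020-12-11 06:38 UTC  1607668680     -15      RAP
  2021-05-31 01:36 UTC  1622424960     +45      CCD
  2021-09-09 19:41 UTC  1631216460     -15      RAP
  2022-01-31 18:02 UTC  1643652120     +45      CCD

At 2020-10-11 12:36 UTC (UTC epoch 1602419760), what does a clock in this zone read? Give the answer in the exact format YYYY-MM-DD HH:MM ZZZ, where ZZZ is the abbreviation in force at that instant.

Query: 2020-10-11 12:36 UTC
Rule 1/5 (CCD, +00:45): 2020-06-15 02:59 UTC ≤ query < 2020-12-11 06:38 UTC
12·60 + 36 + 45 = 801 min
801 = 0·1440 + 801; 801 = 13·60 + 21 → 13:21, same day
→ 2020-10-11 13:21 CCD

2020-10-11 13:21 CCD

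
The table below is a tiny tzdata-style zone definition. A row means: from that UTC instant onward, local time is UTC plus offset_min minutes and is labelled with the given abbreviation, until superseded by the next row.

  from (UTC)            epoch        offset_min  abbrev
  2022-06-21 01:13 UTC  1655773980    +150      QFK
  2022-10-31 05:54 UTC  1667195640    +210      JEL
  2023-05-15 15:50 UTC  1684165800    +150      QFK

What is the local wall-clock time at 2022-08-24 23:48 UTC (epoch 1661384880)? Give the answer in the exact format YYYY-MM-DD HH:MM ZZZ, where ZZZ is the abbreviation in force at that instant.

Query: 2022-08-24 23:48 UTC
Rule 1/3 (QFK, +02:30): 2022-06-21 01:13 UTC ≤ query < 2022-10-31 05:54 UTC
23·60 + 48 + 150 = 1578 min
1578 = 1·1440 + 138; 138 = 2·60 + 18 → 02:18, 2022-08-24 + 1 day = 2022-08-25
→ 2022-08-25 02:18 QFK

2022-08-25 02:18 QFK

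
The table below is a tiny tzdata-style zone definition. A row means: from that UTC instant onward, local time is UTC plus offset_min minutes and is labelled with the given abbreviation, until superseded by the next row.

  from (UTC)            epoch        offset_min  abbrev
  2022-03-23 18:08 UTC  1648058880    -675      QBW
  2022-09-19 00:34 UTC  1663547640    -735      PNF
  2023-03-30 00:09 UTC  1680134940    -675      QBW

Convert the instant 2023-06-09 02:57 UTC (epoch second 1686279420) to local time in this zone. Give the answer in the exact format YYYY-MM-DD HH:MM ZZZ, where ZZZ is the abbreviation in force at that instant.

Query: 2023-06-09 02:57 UTC
Rule 3/3 (QBW, -11:15): 2023-03-30 00:09 UTC ≤ query < +∞
2·60 + 57 - 675 = -498 min
-498 = -1·1440 + 942; 942 = 15·60 + 42 → 15:42, 2023-06-09 - 1 day = 2023-06-08
→ 2023-06-08 15:42 QBW

2023-06-08 15:42 QBW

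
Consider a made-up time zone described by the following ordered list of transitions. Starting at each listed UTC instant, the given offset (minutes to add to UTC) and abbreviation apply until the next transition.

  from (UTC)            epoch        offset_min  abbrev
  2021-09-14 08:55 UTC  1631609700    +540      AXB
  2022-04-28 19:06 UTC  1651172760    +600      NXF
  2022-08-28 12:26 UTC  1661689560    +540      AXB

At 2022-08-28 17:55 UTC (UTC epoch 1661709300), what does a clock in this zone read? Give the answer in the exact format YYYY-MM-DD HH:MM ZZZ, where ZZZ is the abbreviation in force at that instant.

2022-08-29 02:55 AXB

Query: 2022-08-28 17:55 UTC
Rule 3/3 (AXB, +09:00): 2022-08-28 12:26 UTC ≤ query < +∞
17·60 + 55 + 540 = 1615 min
1615 = 1·1440 + 175; 175 = 2·60 + 55 → 02:55, 2022-08-28 + 1 day = 2022-08-29
→ 2022-08-29 02:55 AXB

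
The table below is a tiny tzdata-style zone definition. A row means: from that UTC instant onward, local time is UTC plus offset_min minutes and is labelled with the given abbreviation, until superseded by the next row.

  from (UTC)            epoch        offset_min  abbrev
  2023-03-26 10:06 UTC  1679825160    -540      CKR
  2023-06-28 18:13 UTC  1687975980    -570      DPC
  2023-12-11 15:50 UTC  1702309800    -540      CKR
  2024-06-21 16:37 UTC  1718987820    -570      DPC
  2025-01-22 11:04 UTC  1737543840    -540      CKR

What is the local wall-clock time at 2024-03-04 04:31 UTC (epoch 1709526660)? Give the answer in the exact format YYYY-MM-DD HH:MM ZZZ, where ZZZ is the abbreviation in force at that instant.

2024-03-03 19:31 CKR

Query: 2024-03-04 04:31 UTC
Rule 3/5 (CKR, -09:00): 2023-12-11 15:50 UTC ≤ query < 2024-06-21 16:37 UTC
4·60 + 31 - 540 = -269 min
-269 = -1·1440 + 1171; 1171 = 19·60 + 31 → 19:31, 2024-03-04 - 1 day = 2024-03-03
→ 2024-03-03 19:31 CKR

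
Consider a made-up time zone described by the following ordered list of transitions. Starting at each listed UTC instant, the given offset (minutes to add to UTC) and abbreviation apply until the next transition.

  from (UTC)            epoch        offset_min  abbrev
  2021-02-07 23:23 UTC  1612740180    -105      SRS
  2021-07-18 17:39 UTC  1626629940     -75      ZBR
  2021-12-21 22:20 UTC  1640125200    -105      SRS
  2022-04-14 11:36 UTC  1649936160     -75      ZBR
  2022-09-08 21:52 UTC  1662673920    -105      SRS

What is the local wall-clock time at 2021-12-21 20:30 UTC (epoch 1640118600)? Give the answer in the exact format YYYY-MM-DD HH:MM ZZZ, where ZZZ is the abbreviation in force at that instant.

Query: 2021-12-21 20:30 UTC
Rule 2/5 (ZBR, -01:15): 2021-07-18 17:39 UTC ≤ query < 2021-12-21 22:20 UTC
20·60 + 30 - 75 = 1155 min
1155 = 0·1440 + 1155; 1155 = 19·60 + 15 → 19:15, same day
→ 2021-12-21 19:15 ZBR

2021-12-21 19:15 ZBR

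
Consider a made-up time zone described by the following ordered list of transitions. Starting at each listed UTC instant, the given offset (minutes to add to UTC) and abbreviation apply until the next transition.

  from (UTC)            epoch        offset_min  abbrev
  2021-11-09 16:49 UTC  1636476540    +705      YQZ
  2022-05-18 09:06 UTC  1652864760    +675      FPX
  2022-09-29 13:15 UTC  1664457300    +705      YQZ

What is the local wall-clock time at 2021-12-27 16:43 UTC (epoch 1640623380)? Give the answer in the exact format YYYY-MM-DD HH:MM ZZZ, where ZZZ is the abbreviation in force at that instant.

2021-12-28 04:28 YQZ

Query: 2021-12-27 16:43 UTC
Rule 1/3 (YQZ, +11:45): 2021-11-09 16:49 UTC ≤ query < 2022-05-18 09:06 UTC
16·60 + 43 + 705 = 1708 min
1708 = 1·1440 + 268; 268 = 4·60 + 28 → 04:28, 2021-12-27 + 1 day = 2021-12-28
→ 2021-12-28 04:28 YQZ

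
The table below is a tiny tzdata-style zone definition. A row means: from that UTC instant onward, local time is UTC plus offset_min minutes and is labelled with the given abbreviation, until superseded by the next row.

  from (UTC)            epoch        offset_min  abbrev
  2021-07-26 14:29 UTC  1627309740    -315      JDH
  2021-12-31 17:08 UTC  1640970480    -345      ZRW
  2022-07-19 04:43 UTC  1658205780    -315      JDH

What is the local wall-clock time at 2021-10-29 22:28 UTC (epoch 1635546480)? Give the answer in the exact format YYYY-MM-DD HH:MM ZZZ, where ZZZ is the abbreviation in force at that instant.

2021-10-29 17:13 JDH

Query: 2021-10-29 22:28 UTC
Rule 1/3 (JDH, -05:15): 2021-07-26 14:29 UTC ≤ query < 2021-12-31 17:08 UTC
22·60 + 28 - 315 = 1033 min
1033 = 0·1440 + 1033; 1033 = 17·60 + 13 → 17:13, same day
→ 2021-10-29 17:13 JDH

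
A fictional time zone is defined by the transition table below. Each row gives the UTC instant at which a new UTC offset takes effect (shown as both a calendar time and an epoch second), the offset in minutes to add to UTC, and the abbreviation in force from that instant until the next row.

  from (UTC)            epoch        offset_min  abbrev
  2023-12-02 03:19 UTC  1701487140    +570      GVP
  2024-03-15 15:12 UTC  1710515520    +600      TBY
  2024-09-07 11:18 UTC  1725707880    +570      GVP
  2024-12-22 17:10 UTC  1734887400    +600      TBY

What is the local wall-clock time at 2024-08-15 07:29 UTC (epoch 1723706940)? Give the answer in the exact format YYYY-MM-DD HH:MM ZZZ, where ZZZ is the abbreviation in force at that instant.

2024-08-15 17:29 TBY

Query: 2024-08-15 07:29 UTC
Rule 2/4 (TBY, +10:00): 2024-03-15 15:12 UTC ≤ query < 2024-09-07 11:18 UTC
7·60 + 29 + 600 = 1049 min
1049 = 0·1440 + 1049; 1049 = 17·60 + 29 → 17:29, same day
→ 2024-08-15 17:29 TBY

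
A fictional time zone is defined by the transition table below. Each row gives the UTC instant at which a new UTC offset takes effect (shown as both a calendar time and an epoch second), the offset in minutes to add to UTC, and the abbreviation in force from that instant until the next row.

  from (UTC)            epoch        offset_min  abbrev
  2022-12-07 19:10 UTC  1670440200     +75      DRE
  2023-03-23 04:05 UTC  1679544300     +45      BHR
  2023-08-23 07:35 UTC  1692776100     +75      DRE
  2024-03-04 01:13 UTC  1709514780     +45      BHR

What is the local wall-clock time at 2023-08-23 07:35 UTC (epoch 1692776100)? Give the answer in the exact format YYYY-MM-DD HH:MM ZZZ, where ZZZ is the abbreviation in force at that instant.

Query: 2023-08-23 07:35 UTC
Rule 3/4 (DRE, +01:15): 2023-08-23 07:35 UTC ≤ query < 2024-03-04 01:13 UTC
7·60 + 35 + 75 = 530 min
530 = 0·1440 + 530; 530 = 8·60 + 50 → 08:50, same day
→ 2023-08-23 08:50 DRE

2023-08-23 08:50 DRE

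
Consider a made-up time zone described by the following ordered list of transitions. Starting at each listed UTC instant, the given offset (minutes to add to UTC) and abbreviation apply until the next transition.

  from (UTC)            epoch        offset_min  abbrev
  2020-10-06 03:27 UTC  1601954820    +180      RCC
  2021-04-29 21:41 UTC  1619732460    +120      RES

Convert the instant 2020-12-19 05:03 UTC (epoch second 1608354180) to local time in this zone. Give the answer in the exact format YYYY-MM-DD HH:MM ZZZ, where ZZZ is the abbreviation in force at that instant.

2020-12-19 08:03 RCC

Query: 2020-12-19 05:03 UTC
Rule 1/2 (RCC, +03:00): 2020-10-06 03:27 UTC ≤ query < 2021-04-29 21:41 UTC
5·60 + 3 + 180 = 483 min
483 = 0·1440 + 483; 483 = 8·60 + 3 → 08:03, same day
→ 2020-12-19 08:03 RCC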